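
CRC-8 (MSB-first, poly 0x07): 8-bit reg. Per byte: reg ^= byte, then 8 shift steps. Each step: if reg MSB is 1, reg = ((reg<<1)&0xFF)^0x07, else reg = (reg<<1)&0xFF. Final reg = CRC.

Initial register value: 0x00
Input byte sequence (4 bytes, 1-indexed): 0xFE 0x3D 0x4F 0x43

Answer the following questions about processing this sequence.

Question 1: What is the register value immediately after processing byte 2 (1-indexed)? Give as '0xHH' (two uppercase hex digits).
Answer: 0x71

Derivation:
After byte 1 (0xFE): reg=0xF4
After byte 2 (0x3D): reg=0x71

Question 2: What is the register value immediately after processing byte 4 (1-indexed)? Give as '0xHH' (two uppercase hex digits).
Answer: 0xE1

Derivation:
After byte 1 (0xFE): reg=0xF4
After byte 2 (0x3D): reg=0x71
After byte 3 (0x4F): reg=0xBA
After byte 4 (0x43): reg=0xE1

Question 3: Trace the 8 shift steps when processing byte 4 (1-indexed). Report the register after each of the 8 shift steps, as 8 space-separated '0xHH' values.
After byte 1 (0xFE): reg=0xF4
After byte 2 (0x3D): reg=0x71
After byte 3 (0x4F): reg=0xBA
Register before byte 4: 0xBA
After XOR with byte 0x43: 0xF9

Answer: 0xF5 0xED 0xDD 0xBD 0x7D 0xFA 0xF3 0xE1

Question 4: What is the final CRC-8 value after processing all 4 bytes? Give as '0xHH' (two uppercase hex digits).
Answer: 0xE1

Derivation:
After byte 1 (0xFE): reg=0xF4
After byte 2 (0x3D): reg=0x71
After byte 3 (0x4F): reg=0xBA
After byte 4 (0x43): reg=0xE1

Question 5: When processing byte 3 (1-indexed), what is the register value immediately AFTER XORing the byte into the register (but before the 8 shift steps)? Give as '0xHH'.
Register before byte 3: 0x71
Byte 3: 0x4F
0x71 XOR 0x4F = 0x3E

Answer: 0x3E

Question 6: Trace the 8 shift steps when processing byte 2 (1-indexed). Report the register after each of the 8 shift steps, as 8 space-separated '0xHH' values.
Answer: 0x95 0x2D 0x5A 0xB4 0x6F 0xDE 0xBB 0x71

Derivation:
After byte 1 (0xFE): reg=0xF4
Register before byte 2: 0xF4
After XOR with byte 0x3D: 0xC9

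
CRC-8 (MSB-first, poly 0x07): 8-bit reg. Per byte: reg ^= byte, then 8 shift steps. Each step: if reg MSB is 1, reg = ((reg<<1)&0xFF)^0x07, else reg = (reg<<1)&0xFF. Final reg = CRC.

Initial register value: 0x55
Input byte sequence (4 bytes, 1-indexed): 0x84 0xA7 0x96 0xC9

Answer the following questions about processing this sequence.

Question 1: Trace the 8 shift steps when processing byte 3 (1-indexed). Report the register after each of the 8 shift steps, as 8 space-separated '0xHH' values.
Answer: 0x8A 0x13 0x26 0x4C 0x98 0x37 0x6E 0xDC

Derivation:
After byte 1 (0x84): reg=0x39
After byte 2 (0xA7): reg=0xD3
Register before byte 3: 0xD3
After XOR with byte 0x96: 0x45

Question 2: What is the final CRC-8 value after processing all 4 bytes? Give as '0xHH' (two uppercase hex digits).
After byte 1 (0x84): reg=0x39
After byte 2 (0xA7): reg=0xD3
After byte 3 (0x96): reg=0xDC
After byte 4 (0xC9): reg=0x6B

Answer: 0x6B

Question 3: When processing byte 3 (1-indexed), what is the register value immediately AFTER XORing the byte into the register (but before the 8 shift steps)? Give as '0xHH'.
Answer: 0x45

Derivation:
Register before byte 3: 0xD3
Byte 3: 0x96
0xD3 XOR 0x96 = 0x45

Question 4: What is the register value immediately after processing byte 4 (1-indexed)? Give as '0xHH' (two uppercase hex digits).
Answer: 0x6B

Derivation:
After byte 1 (0x84): reg=0x39
After byte 2 (0xA7): reg=0xD3
After byte 3 (0x96): reg=0xDC
After byte 4 (0xC9): reg=0x6B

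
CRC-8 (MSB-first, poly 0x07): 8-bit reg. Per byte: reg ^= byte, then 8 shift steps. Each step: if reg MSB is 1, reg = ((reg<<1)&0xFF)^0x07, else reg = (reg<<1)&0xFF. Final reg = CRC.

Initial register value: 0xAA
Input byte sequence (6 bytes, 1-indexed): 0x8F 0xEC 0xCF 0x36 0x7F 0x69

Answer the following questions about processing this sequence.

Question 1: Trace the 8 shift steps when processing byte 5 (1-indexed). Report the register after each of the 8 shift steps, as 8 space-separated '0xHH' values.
Answer: 0xCE 0x9B 0x31 0x62 0xC4 0x8F 0x19 0x32

Derivation:
After byte 1 (0x8F): reg=0xFB
After byte 2 (0xEC): reg=0x65
After byte 3 (0xCF): reg=0x5F
After byte 4 (0x36): reg=0x18
Register before byte 5: 0x18
After XOR with byte 0x7F: 0x67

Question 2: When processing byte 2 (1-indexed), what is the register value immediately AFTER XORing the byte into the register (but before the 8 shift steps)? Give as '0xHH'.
Register before byte 2: 0xFB
Byte 2: 0xEC
0xFB XOR 0xEC = 0x17

Answer: 0x17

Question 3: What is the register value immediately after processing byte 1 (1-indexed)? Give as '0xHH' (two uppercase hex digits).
Answer: 0xFB

Derivation:
After byte 1 (0x8F): reg=0xFB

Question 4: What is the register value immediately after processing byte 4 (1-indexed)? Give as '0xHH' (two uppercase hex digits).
Answer: 0x18

Derivation:
After byte 1 (0x8F): reg=0xFB
After byte 2 (0xEC): reg=0x65
After byte 3 (0xCF): reg=0x5F
After byte 4 (0x36): reg=0x18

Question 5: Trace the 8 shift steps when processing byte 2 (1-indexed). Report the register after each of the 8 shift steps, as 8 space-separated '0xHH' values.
After byte 1 (0x8F): reg=0xFB
Register before byte 2: 0xFB
After XOR with byte 0xEC: 0x17

Answer: 0x2E 0x5C 0xB8 0x77 0xEE 0xDB 0xB1 0x65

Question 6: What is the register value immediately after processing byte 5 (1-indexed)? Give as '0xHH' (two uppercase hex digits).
After byte 1 (0x8F): reg=0xFB
After byte 2 (0xEC): reg=0x65
After byte 3 (0xCF): reg=0x5F
After byte 4 (0x36): reg=0x18
After byte 5 (0x7F): reg=0x32

Answer: 0x32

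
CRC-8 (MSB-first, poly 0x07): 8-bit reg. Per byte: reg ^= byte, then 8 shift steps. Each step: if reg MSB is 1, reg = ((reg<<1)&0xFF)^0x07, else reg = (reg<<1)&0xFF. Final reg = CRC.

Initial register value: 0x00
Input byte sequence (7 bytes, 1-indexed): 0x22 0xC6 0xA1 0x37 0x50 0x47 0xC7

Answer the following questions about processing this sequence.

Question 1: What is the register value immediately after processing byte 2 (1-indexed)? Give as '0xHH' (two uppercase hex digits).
Answer: 0xD8

Derivation:
After byte 1 (0x22): reg=0xEE
After byte 2 (0xC6): reg=0xD8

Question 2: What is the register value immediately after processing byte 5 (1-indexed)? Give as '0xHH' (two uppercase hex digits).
After byte 1 (0x22): reg=0xEE
After byte 2 (0xC6): reg=0xD8
After byte 3 (0xA1): reg=0x68
After byte 4 (0x37): reg=0x9A
After byte 5 (0x50): reg=0x78

Answer: 0x78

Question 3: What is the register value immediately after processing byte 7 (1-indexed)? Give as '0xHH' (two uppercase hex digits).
After byte 1 (0x22): reg=0xEE
After byte 2 (0xC6): reg=0xD8
After byte 3 (0xA1): reg=0x68
After byte 4 (0x37): reg=0x9A
After byte 5 (0x50): reg=0x78
After byte 6 (0x47): reg=0xBD
After byte 7 (0xC7): reg=0x61

Answer: 0x61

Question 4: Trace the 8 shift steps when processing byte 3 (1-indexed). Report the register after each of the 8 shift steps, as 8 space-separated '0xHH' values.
Answer: 0xF2 0xE3 0xC1 0x85 0x0D 0x1A 0x34 0x68

Derivation:
After byte 1 (0x22): reg=0xEE
After byte 2 (0xC6): reg=0xD8
Register before byte 3: 0xD8
After XOR with byte 0xA1: 0x79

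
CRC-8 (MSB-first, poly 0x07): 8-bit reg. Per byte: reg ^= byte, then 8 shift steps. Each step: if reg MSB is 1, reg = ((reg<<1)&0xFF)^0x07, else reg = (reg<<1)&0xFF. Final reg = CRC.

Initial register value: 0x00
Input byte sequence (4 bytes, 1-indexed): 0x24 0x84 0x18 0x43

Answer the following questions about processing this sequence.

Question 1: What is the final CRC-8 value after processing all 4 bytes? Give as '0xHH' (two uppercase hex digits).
Answer: 0x07

Derivation:
After byte 1 (0x24): reg=0xFC
After byte 2 (0x84): reg=0x6F
After byte 3 (0x18): reg=0x42
After byte 4 (0x43): reg=0x07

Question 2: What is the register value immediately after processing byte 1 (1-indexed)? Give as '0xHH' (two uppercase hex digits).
After byte 1 (0x24): reg=0xFC

Answer: 0xFC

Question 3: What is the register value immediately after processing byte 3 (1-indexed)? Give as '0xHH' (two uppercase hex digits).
Answer: 0x42

Derivation:
After byte 1 (0x24): reg=0xFC
After byte 2 (0x84): reg=0x6F
After byte 3 (0x18): reg=0x42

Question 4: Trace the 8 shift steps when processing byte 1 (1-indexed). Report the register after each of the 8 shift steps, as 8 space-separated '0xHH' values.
Answer: 0x48 0x90 0x27 0x4E 0x9C 0x3F 0x7E 0xFC

Derivation:
Register before byte 1: 0x00
After XOR with byte 0x24: 0x24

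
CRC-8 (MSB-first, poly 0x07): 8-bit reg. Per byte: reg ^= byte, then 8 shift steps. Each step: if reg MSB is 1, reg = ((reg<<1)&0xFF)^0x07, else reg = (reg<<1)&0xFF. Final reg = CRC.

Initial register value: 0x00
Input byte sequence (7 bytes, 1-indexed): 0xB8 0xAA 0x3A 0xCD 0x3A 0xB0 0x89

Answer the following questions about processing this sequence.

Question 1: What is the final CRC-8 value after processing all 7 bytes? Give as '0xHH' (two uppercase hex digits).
After byte 1 (0xB8): reg=0x21
After byte 2 (0xAA): reg=0xB8
After byte 3 (0x3A): reg=0x87
After byte 4 (0xCD): reg=0xF1
After byte 5 (0x3A): reg=0x7F
After byte 6 (0xB0): reg=0x63
After byte 7 (0x89): reg=0x98

Answer: 0x98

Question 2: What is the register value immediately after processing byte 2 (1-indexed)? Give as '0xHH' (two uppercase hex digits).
Answer: 0xB8

Derivation:
After byte 1 (0xB8): reg=0x21
After byte 2 (0xAA): reg=0xB8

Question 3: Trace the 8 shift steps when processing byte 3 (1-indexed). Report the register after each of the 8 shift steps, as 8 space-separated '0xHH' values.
After byte 1 (0xB8): reg=0x21
After byte 2 (0xAA): reg=0xB8
Register before byte 3: 0xB8
After XOR with byte 0x3A: 0x82

Answer: 0x03 0x06 0x0C 0x18 0x30 0x60 0xC0 0x87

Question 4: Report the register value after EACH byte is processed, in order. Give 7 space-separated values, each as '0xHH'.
0x21 0xB8 0x87 0xF1 0x7F 0x63 0x98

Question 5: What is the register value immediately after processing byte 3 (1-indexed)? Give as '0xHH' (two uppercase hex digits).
After byte 1 (0xB8): reg=0x21
After byte 2 (0xAA): reg=0xB8
After byte 3 (0x3A): reg=0x87

Answer: 0x87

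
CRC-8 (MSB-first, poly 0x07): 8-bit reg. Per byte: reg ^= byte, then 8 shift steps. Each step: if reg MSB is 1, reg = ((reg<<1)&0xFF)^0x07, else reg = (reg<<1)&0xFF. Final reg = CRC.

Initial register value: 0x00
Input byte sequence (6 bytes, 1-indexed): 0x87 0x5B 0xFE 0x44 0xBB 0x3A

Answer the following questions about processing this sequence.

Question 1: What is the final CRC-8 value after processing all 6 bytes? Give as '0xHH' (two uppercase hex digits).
After byte 1 (0x87): reg=0x9C
After byte 2 (0x5B): reg=0x5B
After byte 3 (0xFE): reg=0x72
After byte 4 (0x44): reg=0x82
After byte 5 (0xBB): reg=0xAF
After byte 6 (0x3A): reg=0xE2

Answer: 0xE2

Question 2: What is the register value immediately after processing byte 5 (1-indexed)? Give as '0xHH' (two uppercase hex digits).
Answer: 0xAF

Derivation:
After byte 1 (0x87): reg=0x9C
After byte 2 (0x5B): reg=0x5B
After byte 3 (0xFE): reg=0x72
After byte 4 (0x44): reg=0x82
After byte 5 (0xBB): reg=0xAF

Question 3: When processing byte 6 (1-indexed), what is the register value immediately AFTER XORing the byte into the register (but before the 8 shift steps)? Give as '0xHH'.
Register before byte 6: 0xAF
Byte 6: 0x3A
0xAF XOR 0x3A = 0x95

Answer: 0x95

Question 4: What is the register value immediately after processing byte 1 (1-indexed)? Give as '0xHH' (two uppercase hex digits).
Answer: 0x9C

Derivation:
After byte 1 (0x87): reg=0x9C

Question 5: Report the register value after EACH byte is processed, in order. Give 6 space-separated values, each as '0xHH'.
0x9C 0x5B 0x72 0x82 0xAF 0xE2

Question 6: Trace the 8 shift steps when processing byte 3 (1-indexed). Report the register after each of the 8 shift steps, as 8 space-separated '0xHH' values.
After byte 1 (0x87): reg=0x9C
After byte 2 (0x5B): reg=0x5B
Register before byte 3: 0x5B
After XOR with byte 0xFE: 0xA5

Answer: 0x4D 0x9A 0x33 0x66 0xCC 0x9F 0x39 0x72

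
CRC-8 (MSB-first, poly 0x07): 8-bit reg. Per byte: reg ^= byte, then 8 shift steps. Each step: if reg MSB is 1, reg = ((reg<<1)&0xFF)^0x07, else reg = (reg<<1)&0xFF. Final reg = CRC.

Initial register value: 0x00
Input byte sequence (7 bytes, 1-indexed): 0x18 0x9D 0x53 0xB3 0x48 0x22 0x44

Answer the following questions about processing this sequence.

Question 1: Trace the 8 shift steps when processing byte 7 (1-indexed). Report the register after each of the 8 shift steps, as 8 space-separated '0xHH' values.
After byte 1 (0x18): reg=0x48
After byte 2 (0x9D): reg=0x25
After byte 3 (0x53): reg=0x45
After byte 4 (0xB3): reg=0xCC
After byte 5 (0x48): reg=0x95
After byte 6 (0x22): reg=0x0C
Register before byte 7: 0x0C
After XOR with byte 0x44: 0x48

Answer: 0x90 0x27 0x4E 0x9C 0x3F 0x7E 0xFC 0xFF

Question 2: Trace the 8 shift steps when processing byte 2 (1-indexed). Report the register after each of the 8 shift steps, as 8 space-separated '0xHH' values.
After byte 1 (0x18): reg=0x48
Register before byte 2: 0x48
After XOR with byte 0x9D: 0xD5

Answer: 0xAD 0x5D 0xBA 0x73 0xE6 0xCB 0x91 0x25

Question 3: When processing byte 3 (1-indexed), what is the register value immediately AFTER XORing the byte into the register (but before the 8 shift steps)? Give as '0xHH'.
Answer: 0x76

Derivation:
Register before byte 3: 0x25
Byte 3: 0x53
0x25 XOR 0x53 = 0x76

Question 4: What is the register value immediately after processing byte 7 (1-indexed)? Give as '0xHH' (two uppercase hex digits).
After byte 1 (0x18): reg=0x48
After byte 2 (0x9D): reg=0x25
After byte 3 (0x53): reg=0x45
After byte 4 (0xB3): reg=0xCC
After byte 5 (0x48): reg=0x95
After byte 6 (0x22): reg=0x0C
After byte 7 (0x44): reg=0xFF

Answer: 0xFF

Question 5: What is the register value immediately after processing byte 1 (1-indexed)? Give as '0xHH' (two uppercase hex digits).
Answer: 0x48

Derivation:
After byte 1 (0x18): reg=0x48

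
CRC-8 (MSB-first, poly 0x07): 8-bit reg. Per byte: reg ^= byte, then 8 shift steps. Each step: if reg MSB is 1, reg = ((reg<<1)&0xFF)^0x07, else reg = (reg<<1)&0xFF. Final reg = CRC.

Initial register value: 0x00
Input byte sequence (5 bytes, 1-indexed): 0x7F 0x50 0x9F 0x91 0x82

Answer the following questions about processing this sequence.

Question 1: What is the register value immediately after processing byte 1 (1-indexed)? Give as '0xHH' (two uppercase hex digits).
After byte 1 (0x7F): reg=0x7A

Answer: 0x7A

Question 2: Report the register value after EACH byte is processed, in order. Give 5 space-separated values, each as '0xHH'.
0x7A 0xD6 0xF8 0x18 0xCF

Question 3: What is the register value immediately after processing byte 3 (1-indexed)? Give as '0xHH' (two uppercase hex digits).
After byte 1 (0x7F): reg=0x7A
After byte 2 (0x50): reg=0xD6
After byte 3 (0x9F): reg=0xF8

Answer: 0xF8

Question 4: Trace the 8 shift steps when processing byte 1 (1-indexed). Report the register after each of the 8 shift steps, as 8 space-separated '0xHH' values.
Answer: 0xFE 0xFB 0xF1 0xE5 0xCD 0x9D 0x3D 0x7A

Derivation:
Register before byte 1: 0x00
After XOR with byte 0x7F: 0x7F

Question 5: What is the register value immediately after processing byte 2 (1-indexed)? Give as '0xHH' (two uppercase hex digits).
Answer: 0xD6

Derivation:
After byte 1 (0x7F): reg=0x7A
After byte 2 (0x50): reg=0xD6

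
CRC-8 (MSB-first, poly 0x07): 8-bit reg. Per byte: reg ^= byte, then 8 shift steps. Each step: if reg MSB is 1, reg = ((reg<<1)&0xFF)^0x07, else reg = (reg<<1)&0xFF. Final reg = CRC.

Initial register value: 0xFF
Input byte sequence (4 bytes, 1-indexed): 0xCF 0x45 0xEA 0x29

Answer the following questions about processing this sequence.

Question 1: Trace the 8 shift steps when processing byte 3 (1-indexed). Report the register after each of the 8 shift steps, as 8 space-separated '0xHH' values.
Answer: 0x99 0x35 0x6A 0xD4 0xAF 0x59 0xB2 0x63

Derivation:
After byte 1 (0xCF): reg=0x90
After byte 2 (0x45): reg=0x25
Register before byte 3: 0x25
After XOR with byte 0xEA: 0xCF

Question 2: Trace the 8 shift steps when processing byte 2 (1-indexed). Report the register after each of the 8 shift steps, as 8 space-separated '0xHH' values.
Answer: 0xAD 0x5D 0xBA 0x73 0xE6 0xCB 0x91 0x25

Derivation:
After byte 1 (0xCF): reg=0x90
Register before byte 2: 0x90
After XOR with byte 0x45: 0xD5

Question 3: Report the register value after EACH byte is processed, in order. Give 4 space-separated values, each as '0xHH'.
0x90 0x25 0x63 0xF1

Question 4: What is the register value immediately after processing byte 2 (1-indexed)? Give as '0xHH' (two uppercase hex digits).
After byte 1 (0xCF): reg=0x90
After byte 2 (0x45): reg=0x25

Answer: 0x25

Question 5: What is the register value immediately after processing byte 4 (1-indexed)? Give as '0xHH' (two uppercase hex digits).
After byte 1 (0xCF): reg=0x90
After byte 2 (0x45): reg=0x25
After byte 3 (0xEA): reg=0x63
After byte 4 (0x29): reg=0xF1

Answer: 0xF1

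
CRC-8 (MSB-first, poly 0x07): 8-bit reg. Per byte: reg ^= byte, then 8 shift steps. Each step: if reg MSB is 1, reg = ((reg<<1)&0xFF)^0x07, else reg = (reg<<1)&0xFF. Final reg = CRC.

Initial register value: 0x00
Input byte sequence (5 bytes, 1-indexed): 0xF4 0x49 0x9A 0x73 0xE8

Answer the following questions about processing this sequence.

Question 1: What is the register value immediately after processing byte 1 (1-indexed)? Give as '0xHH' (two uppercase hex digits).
Answer: 0xC2

Derivation:
After byte 1 (0xF4): reg=0xC2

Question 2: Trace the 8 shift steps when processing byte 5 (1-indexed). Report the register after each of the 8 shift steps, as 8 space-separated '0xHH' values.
After byte 1 (0xF4): reg=0xC2
After byte 2 (0x49): reg=0xB8
After byte 3 (0x9A): reg=0xEE
After byte 4 (0x73): reg=0xDA
Register before byte 5: 0xDA
After XOR with byte 0xE8: 0x32

Answer: 0x64 0xC8 0x97 0x29 0x52 0xA4 0x4F 0x9E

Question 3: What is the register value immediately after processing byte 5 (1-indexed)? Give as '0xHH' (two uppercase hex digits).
Answer: 0x9E

Derivation:
After byte 1 (0xF4): reg=0xC2
After byte 2 (0x49): reg=0xB8
After byte 3 (0x9A): reg=0xEE
After byte 4 (0x73): reg=0xDA
After byte 5 (0xE8): reg=0x9E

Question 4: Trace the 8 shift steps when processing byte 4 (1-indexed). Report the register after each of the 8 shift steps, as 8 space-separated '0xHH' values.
After byte 1 (0xF4): reg=0xC2
After byte 2 (0x49): reg=0xB8
After byte 3 (0x9A): reg=0xEE
Register before byte 4: 0xEE
After XOR with byte 0x73: 0x9D

Answer: 0x3D 0x7A 0xF4 0xEF 0xD9 0xB5 0x6D 0xDA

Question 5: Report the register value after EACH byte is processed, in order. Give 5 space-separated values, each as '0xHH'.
0xC2 0xB8 0xEE 0xDA 0x9E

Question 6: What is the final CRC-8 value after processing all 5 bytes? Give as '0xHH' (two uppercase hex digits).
Answer: 0x9E

Derivation:
After byte 1 (0xF4): reg=0xC2
After byte 2 (0x49): reg=0xB8
After byte 3 (0x9A): reg=0xEE
After byte 4 (0x73): reg=0xDA
After byte 5 (0xE8): reg=0x9E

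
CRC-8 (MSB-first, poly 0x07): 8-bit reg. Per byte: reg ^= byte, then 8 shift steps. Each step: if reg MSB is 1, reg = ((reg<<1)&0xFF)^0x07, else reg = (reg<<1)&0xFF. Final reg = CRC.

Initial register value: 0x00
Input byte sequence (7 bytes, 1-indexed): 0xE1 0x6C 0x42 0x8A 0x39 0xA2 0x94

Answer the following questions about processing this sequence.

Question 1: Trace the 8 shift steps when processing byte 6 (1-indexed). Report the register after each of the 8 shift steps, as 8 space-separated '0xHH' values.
After byte 1 (0xE1): reg=0xA9
After byte 2 (0x6C): reg=0x55
After byte 3 (0x42): reg=0x65
After byte 4 (0x8A): reg=0x83
After byte 5 (0x39): reg=0x2F
Register before byte 6: 0x2F
After XOR with byte 0xA2: 0x8D

Answer: 0x1D 0x3A 0x74 0xE8 0xD7 0xA9 0x55 0xAA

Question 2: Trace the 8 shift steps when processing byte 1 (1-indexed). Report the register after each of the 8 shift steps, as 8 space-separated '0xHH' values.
Answer: 0xC5 0x8D 0x1D 0x3A 0x74 0xE8 0xD7 0xA9

Derivation:
Register before byte 1: 0x00
After XOR with byte 0xE1: 0xE1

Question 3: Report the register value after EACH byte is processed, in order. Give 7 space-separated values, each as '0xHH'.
0xA9 0x55 0x65 0x83 0x2F 0xAA 0xBA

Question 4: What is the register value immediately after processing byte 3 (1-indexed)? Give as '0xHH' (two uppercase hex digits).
After byte 1 (0xE1): reg=0xA9
After byte 2 (0x6C): reg=0x55
After byte 3 (0x42): reg=0x65

Answer: 0x65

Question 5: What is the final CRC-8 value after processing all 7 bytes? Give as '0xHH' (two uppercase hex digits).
After byte 1 (0xE1): reg=0xA9
After byte 2 (0x6C): reg=0x55
After byte 3 (0x42): reg=0x65
After byte 4 (0x8A): reg=0x83
After byte 5 (0x39): reg=0x2F
After byte 6 (0xA2): reg=0xAA
After byte 7 (0x94): reg=0xBA

Answer: 0xBA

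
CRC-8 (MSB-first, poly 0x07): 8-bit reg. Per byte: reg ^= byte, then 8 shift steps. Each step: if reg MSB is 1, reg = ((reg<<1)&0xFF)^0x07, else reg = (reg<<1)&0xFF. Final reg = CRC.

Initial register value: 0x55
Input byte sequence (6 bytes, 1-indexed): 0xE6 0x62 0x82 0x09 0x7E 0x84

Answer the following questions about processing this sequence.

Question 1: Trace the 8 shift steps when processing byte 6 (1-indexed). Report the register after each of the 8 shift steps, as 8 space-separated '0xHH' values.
Answer: 0x09 0x12 0x24 0x48 0x90 0x27 0x4E 0x9C

Derivation:
After byte 1 (0xE6): reg=0x10
After byte 2 (0x62): reg=0x59
After byte 3 (0x82): reg=0x0F
After byte 4 (0x09): reg=0x12
After byte 5 (0x7E): reg=0x03
Register before byte 6: 0x03
After XOR with byte 0x84: 0x87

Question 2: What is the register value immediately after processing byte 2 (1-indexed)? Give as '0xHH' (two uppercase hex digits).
Answer: 0x59

Derivation:
After byte 1 (0xE6): reg=0x10
After byte 2 (0x62): reg=0x59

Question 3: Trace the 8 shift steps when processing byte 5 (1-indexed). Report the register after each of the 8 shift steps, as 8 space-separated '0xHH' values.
After byte 1 (0xE6): reg=0x10
After byte 2 (0x62): reg=0x59
After byte 3 (0x82): reg=0x0F
After byte 4 (0x09): reg=0x12
Register before byte 5: 0x12
After XOR with byte 0x7E: 0x6C

Answer: 0xD8 0xB7 0x69 0xD2 0xA3 0x41 0x82 0x03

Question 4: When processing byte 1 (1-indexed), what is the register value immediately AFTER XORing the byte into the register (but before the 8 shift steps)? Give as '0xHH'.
Register before byte 1: 0x55
Byte 1: 0xE6
0x55 XOR 0xE6 = 0xB3

Answer: 0xB3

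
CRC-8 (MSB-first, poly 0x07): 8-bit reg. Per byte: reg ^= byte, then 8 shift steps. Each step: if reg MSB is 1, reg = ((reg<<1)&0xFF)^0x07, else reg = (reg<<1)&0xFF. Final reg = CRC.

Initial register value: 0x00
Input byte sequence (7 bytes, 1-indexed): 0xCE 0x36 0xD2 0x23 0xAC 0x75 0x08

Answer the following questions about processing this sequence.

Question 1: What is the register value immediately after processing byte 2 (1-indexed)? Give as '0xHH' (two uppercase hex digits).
After byte 1 (0xCE): reg=0x64
After byte 2 (0x36): reg=0xB9

Answer: 0xB9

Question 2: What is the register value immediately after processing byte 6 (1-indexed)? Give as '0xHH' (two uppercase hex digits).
After byte 1 (0xCE): reg=0x64
After byte 2 (0x36): reg=0xB9
After byte 3 (0xD2): reg=0x16
After byte 4 (0x23): reg=0x8B
After byte 5 (0xAC): reg=0xF5
After byte 6 (0x75): reg=0x89

Answer: 0x89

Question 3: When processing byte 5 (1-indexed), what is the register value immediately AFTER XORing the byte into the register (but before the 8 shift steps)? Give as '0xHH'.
Register before byte 5: 0x8B
Byte 5: 0xAC
0x8B XOR 0xAC = 0x27

Answer: 0x27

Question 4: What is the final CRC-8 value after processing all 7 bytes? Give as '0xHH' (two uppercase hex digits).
Answer: 0x8E

Derivation:
After byte 1 (0xCE): reg=0x64
After byte 2 (0x36): reg=0xB9
After byte 3 (0xD2): reg=0x16
After byte 4 (0x23): reg=0x8B
After byte 5 (0xAC): reg=0xF5
After byte 6 (0x75): reg=0x89
After byte 7 (0x08): reg=0x8E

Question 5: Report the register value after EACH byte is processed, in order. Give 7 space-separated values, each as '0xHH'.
0x64 0xB9 0x16 0x8B 0xF5 0x89 0x8E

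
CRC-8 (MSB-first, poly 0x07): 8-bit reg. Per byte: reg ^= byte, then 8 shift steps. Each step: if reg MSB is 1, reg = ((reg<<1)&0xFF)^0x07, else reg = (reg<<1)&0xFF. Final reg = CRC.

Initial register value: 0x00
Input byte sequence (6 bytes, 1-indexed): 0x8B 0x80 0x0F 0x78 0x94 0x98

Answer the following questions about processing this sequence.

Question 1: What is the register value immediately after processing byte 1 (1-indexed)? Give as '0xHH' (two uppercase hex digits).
Answer: 0xB8

Derivation:
After byte 1 (0x8B): reg=0xB8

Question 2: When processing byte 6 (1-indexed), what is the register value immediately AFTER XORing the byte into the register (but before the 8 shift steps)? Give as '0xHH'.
Register before byte 6: 0xB1
Byte 6: 0x98
0xB1 XOR 0x98 = 0x29

Answer: 0x29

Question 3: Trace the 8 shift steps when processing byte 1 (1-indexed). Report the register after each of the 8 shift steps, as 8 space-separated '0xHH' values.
Answer: 0x11 0x22 0x44 0x88 0x17 0x2E 0x5C 0xB8

Derivation:
Register before byte 1: 0x00
After XOR with byte 0x8B: 0x8B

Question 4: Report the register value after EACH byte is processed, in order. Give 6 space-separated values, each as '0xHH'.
0xB8 0xA8 0x7C 0x1C 0xB1 0xDF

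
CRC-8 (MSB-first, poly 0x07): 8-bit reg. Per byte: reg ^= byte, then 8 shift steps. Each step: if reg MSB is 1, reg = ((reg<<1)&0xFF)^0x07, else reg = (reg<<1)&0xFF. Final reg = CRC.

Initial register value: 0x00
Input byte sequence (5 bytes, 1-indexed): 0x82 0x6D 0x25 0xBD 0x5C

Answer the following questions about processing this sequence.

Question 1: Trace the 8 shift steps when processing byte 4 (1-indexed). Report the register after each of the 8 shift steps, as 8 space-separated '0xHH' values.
After byte 1 (0x82): reg=0x87
After byte 2 (0x6D): reg=0x98
After byte 3 (0x25): reg=0x3A
Register before byte 4: 0x3A
After XOR with byte 0xBD: 0x87

Answer: 0x09 0x12 0x24 0x48 0x90 0x27 0x4E 0x9C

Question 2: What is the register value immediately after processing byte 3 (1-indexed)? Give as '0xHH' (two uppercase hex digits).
After byte 1 (0x82): reg=0x87
After byte 2 (0x6D): reg=0x98
After byte 3 (0x25): reg=0x3A

Answer: 0x3A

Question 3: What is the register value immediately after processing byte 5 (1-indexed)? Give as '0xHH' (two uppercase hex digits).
After byte 1 (0x82): reg=0x87
After byte 2 (0x6D): reg=0x98
After byte 3 (0x25): reg=0x3A
After byte 4 (0xBD): reg=0x9C
After byte 5 (0x5C): reg=0x4E

Answer: 0x4E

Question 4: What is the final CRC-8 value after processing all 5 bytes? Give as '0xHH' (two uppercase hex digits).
Answer: 0x4E

Derivation:
After byte 1 (0x82): reg=0x87
After byte 2 (0x6D): reg=0x98
After byte 3 (0x25): reg=0x3A
After byte 4 (0xBD): reg=0x9C
After byte 5 (0x5C): reg=0x4E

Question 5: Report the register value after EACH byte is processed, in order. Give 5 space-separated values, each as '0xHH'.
0x87 0x98 0x3A 0x9C 0x4E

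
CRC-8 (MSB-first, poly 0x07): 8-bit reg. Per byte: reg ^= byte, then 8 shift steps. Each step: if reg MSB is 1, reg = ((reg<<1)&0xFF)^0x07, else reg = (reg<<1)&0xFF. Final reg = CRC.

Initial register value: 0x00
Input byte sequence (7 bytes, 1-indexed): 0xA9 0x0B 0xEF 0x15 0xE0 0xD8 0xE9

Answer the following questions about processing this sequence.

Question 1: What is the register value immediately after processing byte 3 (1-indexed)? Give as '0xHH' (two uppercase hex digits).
After byte 1 (0xA9): reg=0x56
After byte 2 (0x0B): reg=0x94
After byte 3 (0xEF): reg=0x66

Answer: 0x66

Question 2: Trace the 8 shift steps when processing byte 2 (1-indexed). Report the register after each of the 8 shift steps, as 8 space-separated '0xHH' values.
After byte 1 (0xA9): reg=0x56
Register before byte 2: 0x56
After XOR with byte 0x0B: 0x5D

Answer: 0xBA 0x73 0xE6 0xCB 0x91 0x25 0x4A 0x94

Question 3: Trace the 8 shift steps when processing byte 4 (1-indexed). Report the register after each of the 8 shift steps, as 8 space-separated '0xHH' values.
After byte 1 (0xA9): reg=0x56
After byte 2 (0x0B): reg=0x94
After byte 3 (0xEF): reg=0x66
Register before byte 4: 0x66
After XOR with byte 0x15: 0x73

Answer: 0xE6 0xCB 0x91 0x25 0x4A 0x94 0x2F 0x5E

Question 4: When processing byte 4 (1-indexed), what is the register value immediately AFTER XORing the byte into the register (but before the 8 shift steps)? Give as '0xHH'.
Answer: 0x73

Derivation:
Register before byte 4: 0x66
Byte 4: 0x15
0x66 XOR 0x15 = 0x73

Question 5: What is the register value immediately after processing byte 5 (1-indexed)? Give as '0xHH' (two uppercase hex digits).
Answer: 0x33

Derivation:
After byte 1 (0xA9): reg=0x56
After byte 2 (0x0B): reg=0x94
After byte 3 (0xEF): reg=0x66
After byte 4 (0x15): reg=0x5E
After byte 5 (0xE0): reg=0x33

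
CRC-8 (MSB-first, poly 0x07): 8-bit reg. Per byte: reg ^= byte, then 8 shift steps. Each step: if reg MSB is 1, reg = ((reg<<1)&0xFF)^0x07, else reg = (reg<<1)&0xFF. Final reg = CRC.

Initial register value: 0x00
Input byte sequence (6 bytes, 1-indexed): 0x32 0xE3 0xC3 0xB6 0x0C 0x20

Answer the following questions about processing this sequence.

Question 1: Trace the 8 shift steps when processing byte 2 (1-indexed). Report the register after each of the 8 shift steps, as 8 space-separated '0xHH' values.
After byte 1 (0x32): reg=0x9E
Register before byte 2: 0x9E
After XOR with byte 0xE3: 0x7D

Answer: 0xFA 0xF3 0xE1 0xC5 0x8D 0x1D 0x3A 0x74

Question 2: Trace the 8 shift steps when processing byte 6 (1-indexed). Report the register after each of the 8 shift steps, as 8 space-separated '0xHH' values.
Answer: 0x95 0x2D 0x5A 0xB4 0x6F 0xDE 0xBB 0x71

Derivation:
After byte 1 (0x32): reg=0x9E
After byte 2 (0xE3): reg=0x74
After byte 3 (0xC3): reg=0x0C
After byte 4 (0xB6): reg=0x2F
After byte 5 (0x0C): reg=0xE9
Register before byte 6: 0xE9
After XOR with byte 0x20: 0xC9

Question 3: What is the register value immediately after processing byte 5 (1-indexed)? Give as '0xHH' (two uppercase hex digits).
After byte 1 (0x32): reg=0x9E
After byte 2 (0xE3): reg=0x74
After byte 3 (0xC3): reg=0x0C
After byte 4 (0xB6): reg=0x2F
After byte 5 (0x0C): reg=0xE9

Answer: 0xE9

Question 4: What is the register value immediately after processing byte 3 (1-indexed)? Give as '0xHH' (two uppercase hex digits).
After byte 1 (0x32): reg=0x9E
After byte 2 (0xE3): reg=0x74
After byte 3 (0xC3): reg=0x0C

Answer: 0x0C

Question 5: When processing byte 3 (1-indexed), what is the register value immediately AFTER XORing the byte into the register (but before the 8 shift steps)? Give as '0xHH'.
Answer: 0xB7

Derivation:
Register before byte 3: 0x74
Byte 3: 0xC3
0x74 XOR 0xC3 = 0xB7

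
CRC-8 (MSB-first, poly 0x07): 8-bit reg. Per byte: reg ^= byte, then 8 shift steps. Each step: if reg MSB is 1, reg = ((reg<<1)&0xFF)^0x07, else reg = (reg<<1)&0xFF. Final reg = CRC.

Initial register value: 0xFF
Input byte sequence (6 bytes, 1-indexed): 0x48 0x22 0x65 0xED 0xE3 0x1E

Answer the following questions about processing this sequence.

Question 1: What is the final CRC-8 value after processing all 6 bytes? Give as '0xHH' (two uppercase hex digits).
After byte 1 (0x48): reg=0x0C
After byte 2 (0x22): reg=0xCA
After byte 3 (0x65): reg=0x44
After byte 4 (0xED): reg=0x56
After byte 5 (0xE3): reg=0x02
After byte 6 (0x1E): reg=0x54

Answer: 0x54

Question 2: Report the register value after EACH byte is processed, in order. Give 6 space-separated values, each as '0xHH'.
0x0C 0xCA 0x44 0x56 0x02 0x54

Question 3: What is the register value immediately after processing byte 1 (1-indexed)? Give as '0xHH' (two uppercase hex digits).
After byte 1 (0x48): reg=0x0C

Answer: 0x0C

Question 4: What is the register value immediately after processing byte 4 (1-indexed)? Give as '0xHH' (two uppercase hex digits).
Answer: 0x56

Derivation:
After byte 1 (0x48): reg=0x0C
After byte 2 (0x22): reg=0xCA
After byte 3 (0x65): reg=0x44
After byte 4 (0xED): reg=0x56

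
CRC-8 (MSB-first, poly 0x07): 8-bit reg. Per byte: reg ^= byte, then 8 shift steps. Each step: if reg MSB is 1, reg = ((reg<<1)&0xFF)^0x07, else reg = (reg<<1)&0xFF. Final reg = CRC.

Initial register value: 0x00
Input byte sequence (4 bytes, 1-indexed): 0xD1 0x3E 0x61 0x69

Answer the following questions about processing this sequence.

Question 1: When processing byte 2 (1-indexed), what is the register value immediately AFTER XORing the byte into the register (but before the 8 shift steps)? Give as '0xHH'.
Answer: 0x07

Derivation:
Register before byte 2: 0x39
Byte 2: 0x3E
0x39 XOR 0x3E = 0x07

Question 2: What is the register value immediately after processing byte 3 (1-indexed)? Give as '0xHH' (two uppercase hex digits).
After byte 1 (0xD1): reg=0x39
After byte 2 (0x3E): reg=0x15
After byte 3 (0x61): reg=0x4B

Answer: 0x4B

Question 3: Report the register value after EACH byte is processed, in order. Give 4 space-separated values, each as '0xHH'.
0x39 0x15 0x4B 0xEE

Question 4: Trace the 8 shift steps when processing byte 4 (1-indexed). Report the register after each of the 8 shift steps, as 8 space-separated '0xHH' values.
After byte 1 (0xD1): reg=0x39
After byte 2 (0x3E): reg=0x15
After byte 3 (0x61): reg=0x4B
Register before byte 4: 0x4B
After XOR with byte 0x69: 0x22

Answer: 0x44 0x88 0x17 0x2E 0x5C 0xB8 0x77 0xEE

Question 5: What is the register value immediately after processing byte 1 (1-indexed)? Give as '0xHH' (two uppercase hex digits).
After byte 1 (0xD1): reg=0x39

Answer: 0x39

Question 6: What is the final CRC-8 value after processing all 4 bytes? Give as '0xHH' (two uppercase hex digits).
Answer: 0xEE

Derivation:
After byte 1 (0xD1): reg=0x39
After byte 2 (0x3E): reg=0x15
After byte 3 (0x61): reg=0x4B
After byte 4 (0x69): reg=0xEE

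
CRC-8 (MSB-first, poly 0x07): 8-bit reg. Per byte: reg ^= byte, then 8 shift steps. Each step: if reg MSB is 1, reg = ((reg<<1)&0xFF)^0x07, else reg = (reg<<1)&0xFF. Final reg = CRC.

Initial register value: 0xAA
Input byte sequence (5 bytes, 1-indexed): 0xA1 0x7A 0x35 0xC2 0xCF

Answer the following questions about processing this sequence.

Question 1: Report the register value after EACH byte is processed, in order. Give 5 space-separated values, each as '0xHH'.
0x31 0xF6 0x47 0x92 0x94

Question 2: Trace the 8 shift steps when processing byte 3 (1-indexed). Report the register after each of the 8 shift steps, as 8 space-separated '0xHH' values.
After byte 1 (0xA1): reg=0x31
After byte 2 (0x7A): reg=0xF6
Register before byte 3: 0xF6
After XOR with byte 0x35: 0xC3

Answer: 0x81 0x05 0x0A 0x14 0x28 0x50 0xA0 0x47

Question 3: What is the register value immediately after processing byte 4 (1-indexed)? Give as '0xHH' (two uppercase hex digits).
Answer: 0x92

Derivation:
After byte 1 (0xA1): reg=0x31
After byte 2 (0x7A): reg=0xF6
After byte 3 (0x35): reg=0x47
After byte 4 (0xC2): reg=0x92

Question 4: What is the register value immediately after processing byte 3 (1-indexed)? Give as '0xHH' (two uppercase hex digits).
After byte 1 (0xA1): reg=0x31
After byte 2 (0x7A): reg=0xF6
After byte 3 (0x35): reg=0x47

Answer: 0x47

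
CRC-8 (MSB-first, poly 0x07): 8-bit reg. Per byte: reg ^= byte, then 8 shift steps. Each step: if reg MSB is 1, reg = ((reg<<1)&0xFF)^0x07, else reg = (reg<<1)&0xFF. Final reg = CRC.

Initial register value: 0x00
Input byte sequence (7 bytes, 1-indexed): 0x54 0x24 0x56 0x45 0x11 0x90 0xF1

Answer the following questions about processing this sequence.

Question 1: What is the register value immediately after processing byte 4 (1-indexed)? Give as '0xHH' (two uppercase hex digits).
Answer: 0xE2

Derivation:
After byte 1 (0x54): reg=0xAB
After byte 2 (0x24): reg=0xA4
After byte 3 (0x56): reg=0xD0
After byte 4 (0x45): reg=0xE2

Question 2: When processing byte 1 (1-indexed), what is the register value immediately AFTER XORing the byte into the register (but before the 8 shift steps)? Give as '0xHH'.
Answer: 0x54

Derivation:
Register before byte 1: 0x00
Byte 1: 0x54
0x00 XOR 0x54 = 0x54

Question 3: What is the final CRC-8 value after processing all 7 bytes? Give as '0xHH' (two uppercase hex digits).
After byte 1 (0x54): reg=0xAB
After byte 2 (0x24): reg=0xA4
After byte 3 (0x56): reg=0xD0
After byte 4 (0x45): reg=0xE2
After byte 5 (0x11): reg=0xD7
After byte 6 (0x90): reg=0xD2
After byte 7 (0xF1): reg=0xE9

Answer: 0xE9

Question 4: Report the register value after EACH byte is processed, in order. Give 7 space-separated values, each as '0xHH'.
0xAB 0xA4 0xD0 0xE2 0xD7 0xD2 0xE9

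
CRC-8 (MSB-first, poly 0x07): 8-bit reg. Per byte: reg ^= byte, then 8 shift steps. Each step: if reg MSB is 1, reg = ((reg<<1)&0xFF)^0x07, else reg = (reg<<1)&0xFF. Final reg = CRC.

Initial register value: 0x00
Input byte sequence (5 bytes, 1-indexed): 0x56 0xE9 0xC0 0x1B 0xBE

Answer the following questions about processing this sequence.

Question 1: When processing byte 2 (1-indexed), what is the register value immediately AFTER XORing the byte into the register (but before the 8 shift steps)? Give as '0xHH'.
Register before byte 2: 0xA5
Byte 2: 0xE9
0xA5 XOR 0xE9 = 0x4C

Answer: 0x4C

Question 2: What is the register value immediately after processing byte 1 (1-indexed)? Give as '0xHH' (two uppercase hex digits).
After byte 1 (0x56): reg=0xA5

Answer: 0xA5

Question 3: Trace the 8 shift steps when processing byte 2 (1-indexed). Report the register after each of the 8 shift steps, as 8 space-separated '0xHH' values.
Answer: 0x98 0x37 0x6E 0xDC 0xBF 0x79 0xF2 0xE3

Derivation:
After byte 1 (0x56): reg=0xA5
Register before byte 2: 0xA5
After XOR with byte 0xE9: 0x4C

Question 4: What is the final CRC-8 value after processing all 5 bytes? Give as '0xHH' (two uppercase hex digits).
After byte 1 (0x56): reg=0xA5
After byte 2 (0xE9): reg=0xE3
After byte 3 (0xC0): reg=0xE9
After byte 4 (0x1B): reg=0xD0
After byte 5 (0xBE): reg=0x0D

Answer: 0x0D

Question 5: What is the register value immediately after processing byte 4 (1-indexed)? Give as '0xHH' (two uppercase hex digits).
Answer: 0xD0

Derivation:
After byte 1 (0x56): reg=0xA5
After byte 2 (0xE9): reg=0xE3
After byte 3 (0xC0): reg=0xE9
After byte 4 (0x1B): reg=0xD0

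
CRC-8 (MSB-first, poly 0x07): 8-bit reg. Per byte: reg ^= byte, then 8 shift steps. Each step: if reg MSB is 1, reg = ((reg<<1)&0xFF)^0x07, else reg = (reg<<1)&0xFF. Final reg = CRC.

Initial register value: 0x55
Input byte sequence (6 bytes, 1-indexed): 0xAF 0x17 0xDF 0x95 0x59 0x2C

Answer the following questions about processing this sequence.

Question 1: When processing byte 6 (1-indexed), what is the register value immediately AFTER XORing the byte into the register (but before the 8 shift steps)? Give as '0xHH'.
Answer: 0xBD

Derivation:
Register before byte 6: 0x91
Byte 6: 0x2C
0x91 XOR 0x2C = 0xBD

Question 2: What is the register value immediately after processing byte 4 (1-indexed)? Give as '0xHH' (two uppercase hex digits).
After byte 1 (0xAF): reg=0xE8
After byte 2 (0x17): reg=0xF3
After byte 3 (0xDF): reg=0xC4
After byte 4 (0x95): reg=0xB0

Answer: 0xB0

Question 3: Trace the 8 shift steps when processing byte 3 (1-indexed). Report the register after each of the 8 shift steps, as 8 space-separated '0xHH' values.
Answer: 0x58 0xB0 0x67 0xCE 0x9B 0x31 0x62 0xC4

Derivation:
After byte 1 (0xAF): reg=0xE8
After byte 2 (0x17): reg=0xF3
Register before byte 3: 0xF3
After XOR with byte 0xDF: 0x2C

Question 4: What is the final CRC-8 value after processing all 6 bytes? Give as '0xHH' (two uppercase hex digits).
After byte 1 (0xAF): reg=0xE8
After byte 2 (0x17): reg=0xF3
After byte 3 (0xDF): reg=0xC4
After byte 4 (0x95): reg=0xB0
After byte 5 (0x59): reg=0x91
After byte 6 (0x2C): reg=0x3A

Answer: 0x3A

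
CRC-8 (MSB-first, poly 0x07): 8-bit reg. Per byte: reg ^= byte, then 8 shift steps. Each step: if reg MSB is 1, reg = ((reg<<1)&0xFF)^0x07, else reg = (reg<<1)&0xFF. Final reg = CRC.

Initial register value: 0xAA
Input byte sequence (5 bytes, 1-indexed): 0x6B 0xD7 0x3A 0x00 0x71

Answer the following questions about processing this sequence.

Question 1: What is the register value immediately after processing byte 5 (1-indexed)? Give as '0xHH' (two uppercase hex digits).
After byte 1 (0x6B): reg=0x49
After byte 2 (0xD7): reg=0xD3
After byte 3 (0x3A): reg=0x91
After byte 4 (0x00): reg=0xFE
After byte 5 (0x71): reg=0xA4

Answer: 0xA4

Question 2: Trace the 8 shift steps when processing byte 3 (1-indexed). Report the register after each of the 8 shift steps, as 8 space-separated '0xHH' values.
After byte 1 (0x6B): reg=0x49
After byte 2 (0xD7): reg=0xD3
Register before byte 3: 0xD3
After XOR with byte 0x3A: 0xE9

Answer: 0xD5 0xAD 0x5D 0xBA 0x73 0xE6 0xCB 0x91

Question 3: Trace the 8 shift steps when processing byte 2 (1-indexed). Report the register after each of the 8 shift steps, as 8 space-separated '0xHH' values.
Answer: 0x3B 0x76 0xEC 0xDF 0xB9 0x75 0xEA 0xD3

Derivation:
After byte 1 (0x6B): reg=0x49
Register before byte 2: 0x49
After XOR with byte 0xD7: 0x9E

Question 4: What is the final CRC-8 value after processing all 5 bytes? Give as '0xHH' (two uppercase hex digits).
After byte 1 (0x6B): reg=0x49
After byte 2 (0xD7): reg=0xD3
After byte 3 (0x3A): reg=0x91
After byte 4 (0x00): reg=0xFE
After byte 5 (0x71): reg=0xA4

Answer: 0xA4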